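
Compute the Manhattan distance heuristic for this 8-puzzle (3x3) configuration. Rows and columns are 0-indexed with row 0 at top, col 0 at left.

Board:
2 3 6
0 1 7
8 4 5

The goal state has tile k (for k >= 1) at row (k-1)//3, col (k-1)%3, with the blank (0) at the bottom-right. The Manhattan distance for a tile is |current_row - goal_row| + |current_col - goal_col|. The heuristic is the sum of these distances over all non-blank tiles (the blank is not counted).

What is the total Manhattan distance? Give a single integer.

Tile 2: at (0,0), goal (0,1), distance |0-0|+|0-1| = 1
Tile 3: at (0,1), goal (0,2), distance |0-0|+|1-2| = 1
Tile 6: at (0,2), goal (1,2), distance |0-1|+|2-2| = 1
Tile 1: at (1,1), goal (0,0), distance |1-0|+|1-0| = 2
Tile 7: at (1,2), goal (2,0), distance |1-2|+|2-0| = 3
Tile 8: at (2,0), goal (2,1), distance |2-2|+|0-1| = 1
Tile 4: at (2,1), goal (1,0), distance |2-1|+|1-0| = 2
Tile 5: at (2,2), goal (1,1), distance |2-1|+|2-1| = 2
Sum: 1 + 1 + 1 + 2 + 3 + 1 + 2 + 2 = 13

Answer: 13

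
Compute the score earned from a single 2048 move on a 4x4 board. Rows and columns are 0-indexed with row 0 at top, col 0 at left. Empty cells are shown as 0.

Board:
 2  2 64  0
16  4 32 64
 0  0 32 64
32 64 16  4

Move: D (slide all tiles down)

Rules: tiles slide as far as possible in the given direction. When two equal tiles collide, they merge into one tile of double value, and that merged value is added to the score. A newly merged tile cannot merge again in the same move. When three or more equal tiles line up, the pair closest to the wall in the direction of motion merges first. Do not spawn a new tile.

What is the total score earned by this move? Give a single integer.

Answer: 192

Derivation:
Slide down:
col 0: [2, 16, 0, 32] -> [0, 2, 16, 32]  score +0 (running 0)
col 1: [2, 4, 0, 64] -> [0, 2, 4, 64]  score +0 (running 0)
col 2: [64, 32, 32, 16] -> [0, 64, 64, 16]  score +64 (running 64)
col 3: [0, 64, 64, 4] -> [0, 0, 128, 4]  score +128 (running 192)
Board after move:
  0   0   0   0
  2   2  64   0
 16   4  64 128
 32  64  16   4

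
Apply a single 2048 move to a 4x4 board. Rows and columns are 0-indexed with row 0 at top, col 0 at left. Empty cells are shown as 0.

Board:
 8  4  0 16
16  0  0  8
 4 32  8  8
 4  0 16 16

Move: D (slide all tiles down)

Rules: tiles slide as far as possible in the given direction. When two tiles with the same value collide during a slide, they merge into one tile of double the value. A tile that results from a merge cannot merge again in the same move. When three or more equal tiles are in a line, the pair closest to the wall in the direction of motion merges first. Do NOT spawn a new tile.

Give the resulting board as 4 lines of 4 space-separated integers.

Slide down:
col 0: [8, 16, 4, 4] -> [0, 8, 16, 8]
col 1: [4, 0, 32, 0] -> [0, 0, 4, 32]
col 2: [0, 0, 8, 16] -> [0, 0, 8, 16]
col 3: [16, 8, 8, 16] -> [0, 16, 16, 16]

Answer:  0  0  0  0
 8  0  0 16
16  4  8 16
 8 32 16 16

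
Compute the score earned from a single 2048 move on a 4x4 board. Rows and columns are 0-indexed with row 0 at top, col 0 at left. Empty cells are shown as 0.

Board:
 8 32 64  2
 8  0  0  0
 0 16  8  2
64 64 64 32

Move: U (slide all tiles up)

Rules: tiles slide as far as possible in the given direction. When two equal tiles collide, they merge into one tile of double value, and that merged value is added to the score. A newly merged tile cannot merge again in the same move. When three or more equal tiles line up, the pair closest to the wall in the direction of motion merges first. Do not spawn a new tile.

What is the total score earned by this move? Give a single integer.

Slide up:
col 0: [8, 8, 0, 64] -> [16, 64, 0, 0]  score +16 (running 16)
col 1: [32, 0, 16, 64] -> [32, 16, 64, 0]  score +0 (running 16)
col 2: [64, 0, 8, 64] -> [64, 8, 64, 0]  score +0 (running 16)
col 3: [2, 0, 2, 32] -> [4, 32, 0, 0]  score +4 (running 20)
Board after move:
16 32 64  4
64 16  8 32
 0 64 64  0
 0  0  0  0

Answer: 20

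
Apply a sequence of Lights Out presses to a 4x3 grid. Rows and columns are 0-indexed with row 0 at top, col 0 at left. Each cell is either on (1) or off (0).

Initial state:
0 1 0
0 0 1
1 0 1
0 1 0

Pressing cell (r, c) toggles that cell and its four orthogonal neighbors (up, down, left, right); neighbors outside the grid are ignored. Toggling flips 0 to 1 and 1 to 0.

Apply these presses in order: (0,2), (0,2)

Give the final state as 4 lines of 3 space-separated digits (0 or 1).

Answer: 0 1 0
0 0 1
1 0 1
0 1 0

Derivation:
After press 1 at (0,2):
0 0 1
0 0 0
1 0 1
0 1 0

After press 2 at (0,2):
0 1 0
0 0 1
1 0 1
0 1 0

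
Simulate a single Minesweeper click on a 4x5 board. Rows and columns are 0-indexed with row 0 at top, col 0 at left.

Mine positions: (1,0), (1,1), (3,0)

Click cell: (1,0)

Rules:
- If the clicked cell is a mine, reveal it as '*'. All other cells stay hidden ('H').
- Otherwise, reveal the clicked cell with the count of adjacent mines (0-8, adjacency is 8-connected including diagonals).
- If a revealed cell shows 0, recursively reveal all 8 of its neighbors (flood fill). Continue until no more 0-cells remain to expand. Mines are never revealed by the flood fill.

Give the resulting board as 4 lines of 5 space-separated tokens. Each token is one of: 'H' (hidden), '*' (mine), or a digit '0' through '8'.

H H H H H
* H H H H
H H H H H
H H H H H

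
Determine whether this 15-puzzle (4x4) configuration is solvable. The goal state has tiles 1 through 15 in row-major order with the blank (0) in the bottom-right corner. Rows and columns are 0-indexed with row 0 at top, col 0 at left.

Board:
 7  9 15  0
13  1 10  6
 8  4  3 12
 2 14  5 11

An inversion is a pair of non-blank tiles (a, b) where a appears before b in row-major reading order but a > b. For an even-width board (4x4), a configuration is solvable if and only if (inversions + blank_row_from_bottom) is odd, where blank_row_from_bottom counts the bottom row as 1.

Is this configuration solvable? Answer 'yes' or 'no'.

Answer: yes

Derivation:
Inversions: 57
Blank is in row 0 (0-indexed from top), which is row 4 counting from the bottom (bottom = 1).
57 + 4 = 61, which is odd, so the puzzle is solvable.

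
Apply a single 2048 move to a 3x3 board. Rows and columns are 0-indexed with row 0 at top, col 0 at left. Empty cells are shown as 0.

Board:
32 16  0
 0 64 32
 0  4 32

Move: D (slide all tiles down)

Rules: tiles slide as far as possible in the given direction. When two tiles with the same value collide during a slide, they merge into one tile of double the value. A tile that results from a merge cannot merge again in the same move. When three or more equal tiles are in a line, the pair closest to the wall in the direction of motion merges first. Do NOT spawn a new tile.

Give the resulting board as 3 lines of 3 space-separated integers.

Slide down:
col 0: [32, 0, 0] -> [0, 0, 32]
col 1: [16, 64, 4] -> [16, 64, 4]
col 2: [0, 32, 32] -> [0, 0, 64]

Answer:  0 16  0
 0 64  0
32  4 64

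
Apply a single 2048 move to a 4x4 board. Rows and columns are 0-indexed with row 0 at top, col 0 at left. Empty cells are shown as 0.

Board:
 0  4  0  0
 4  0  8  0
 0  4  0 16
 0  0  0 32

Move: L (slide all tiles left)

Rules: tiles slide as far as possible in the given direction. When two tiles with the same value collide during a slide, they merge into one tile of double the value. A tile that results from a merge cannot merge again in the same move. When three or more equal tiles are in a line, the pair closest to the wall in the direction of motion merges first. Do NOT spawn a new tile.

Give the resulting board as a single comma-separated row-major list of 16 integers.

Answer: 4, 0, 0, 0, 4, 8, 0, 0, 4, 16, 0, 0, 32, 0, 0, 0

Derivation:
Slide left:
row 0: [0, 4, 0, 0] -> [4, 0, 0, 0]
row 1: [4, 0, 8, 0] -> [4, 8, 0, 0]
row 2: [0, 4, 0, 16] -> [4, 16, 0, 0]
row 3: [0, 0, 0, 32] -> [32, 0, 0, 0]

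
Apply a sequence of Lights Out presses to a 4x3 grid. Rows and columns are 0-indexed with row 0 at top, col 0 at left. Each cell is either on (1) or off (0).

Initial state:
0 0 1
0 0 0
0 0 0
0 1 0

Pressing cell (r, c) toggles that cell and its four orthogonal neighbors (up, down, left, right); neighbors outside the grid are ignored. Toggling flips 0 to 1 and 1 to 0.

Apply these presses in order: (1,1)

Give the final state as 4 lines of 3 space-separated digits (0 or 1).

After press 1 at (1,1):
0 1 1
1 1 1
0 1 0
0 1 0

Answer: 0 1 1
1 1 1
0 1 0
0 1 0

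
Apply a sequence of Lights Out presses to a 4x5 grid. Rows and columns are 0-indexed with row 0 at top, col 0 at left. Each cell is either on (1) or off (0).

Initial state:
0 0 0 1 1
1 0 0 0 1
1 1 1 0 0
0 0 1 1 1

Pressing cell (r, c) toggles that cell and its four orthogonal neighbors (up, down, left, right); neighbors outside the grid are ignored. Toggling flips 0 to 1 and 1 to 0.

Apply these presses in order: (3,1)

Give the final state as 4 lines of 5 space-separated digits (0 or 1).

After press 1 at (3,1):
0 0 0 1 1
1 0 0 0 1
1 0 1 0 0
1 1 0 1 1

Answer: 0 0 0 1 1
1 0 0 0 1
1 0 1 0 0
1 1 0 1 1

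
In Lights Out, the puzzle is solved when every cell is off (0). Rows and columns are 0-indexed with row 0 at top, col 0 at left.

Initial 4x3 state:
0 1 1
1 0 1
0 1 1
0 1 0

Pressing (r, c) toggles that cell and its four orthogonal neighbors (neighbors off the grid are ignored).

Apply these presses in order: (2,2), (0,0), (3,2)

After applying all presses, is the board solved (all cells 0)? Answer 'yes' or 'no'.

Answer: no

Derivation:
After press 1 at (2,2):
0 1 1
1 0 0
0 0 0
0 1 1

After press 2 at (0,0):
1 0 1
0 0 0
0 0 0
0 1 1

After press 3 at (3,2):
1 0 1
0 0 0
0 0 1
0 0 0

Lights still on: 3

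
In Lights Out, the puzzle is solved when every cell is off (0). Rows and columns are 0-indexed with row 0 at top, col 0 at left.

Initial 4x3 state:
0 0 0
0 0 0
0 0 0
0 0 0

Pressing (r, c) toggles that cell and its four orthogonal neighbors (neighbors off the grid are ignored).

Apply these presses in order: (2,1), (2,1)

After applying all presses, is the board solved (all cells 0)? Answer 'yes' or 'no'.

Answer: yes

Derivation:
After press 1 at (2,1):
0 0 0
0 1 0
1 1 1
0 1 0

After press 2 at (2,1):
0 0 0
0 0 0
0 0 0
0 0 0

Lights still on: 0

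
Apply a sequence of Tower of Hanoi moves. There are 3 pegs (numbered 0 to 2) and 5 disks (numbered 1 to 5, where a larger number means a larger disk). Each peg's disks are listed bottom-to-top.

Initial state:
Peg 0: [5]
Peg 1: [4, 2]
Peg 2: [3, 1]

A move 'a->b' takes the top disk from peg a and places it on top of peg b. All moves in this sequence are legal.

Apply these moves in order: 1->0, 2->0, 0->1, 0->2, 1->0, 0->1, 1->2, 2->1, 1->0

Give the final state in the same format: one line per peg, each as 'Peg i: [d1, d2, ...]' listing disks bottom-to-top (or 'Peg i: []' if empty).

Answer: Peg 0: [5, 1]
Peg 1: [4]
Peg 2: [3, 2]

Derivation:
After move 1 (1->0):
Peg 0: [5, 2]
Peg 1: [4]
Peg 2: [3, 1]

After move 2 (2->0):
Peg 0: [5, 2, 1]
Peg 1: [4]
Peg 2: [3]

After move 3 (0->1):
Peg 0: [5, 2]
Peg 1: [4, 1]
Peg 2: [3]

After move 4 (0->2):
Peg 0: [5]
Peg 1: [4, 1]
Peg 2: [3, 2]

After move 5 (1->0):
Peg 0: [5, 1]
Peg 1: [4]
Peg 2: [3, 2]

After move 6 (0->1):
Peg 0: [5]
Peg 1: [4, 1]
Peg 2: [3, 2]

After move 7 (1->2):
Peg 0: [5]
Peg 1: [4]
Peg 2: [3, 2, 1]

After move 8 (2->1):
Peg 0: [5]
Peg 1: [4, 1]
Peg 2: [3, 2]

After move 9 (1->0):
Peg 0: [5, 1]
Peg 1: [4]
Peg 2: [3, 2]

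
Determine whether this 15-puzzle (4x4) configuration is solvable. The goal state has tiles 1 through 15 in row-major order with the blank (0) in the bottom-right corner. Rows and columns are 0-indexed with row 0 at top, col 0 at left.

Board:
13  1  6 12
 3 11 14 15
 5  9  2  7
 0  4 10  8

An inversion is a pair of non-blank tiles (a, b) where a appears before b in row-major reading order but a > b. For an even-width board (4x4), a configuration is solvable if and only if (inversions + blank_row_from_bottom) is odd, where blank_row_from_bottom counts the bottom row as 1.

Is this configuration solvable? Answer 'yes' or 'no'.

Inversions: 55
Blank is in row 3 (0-indexed from top), which is row 1 counting from the bottom (bottom = 1).
55 + 1 = 56, which is even, so the puzzle is not solvable.

Answer: no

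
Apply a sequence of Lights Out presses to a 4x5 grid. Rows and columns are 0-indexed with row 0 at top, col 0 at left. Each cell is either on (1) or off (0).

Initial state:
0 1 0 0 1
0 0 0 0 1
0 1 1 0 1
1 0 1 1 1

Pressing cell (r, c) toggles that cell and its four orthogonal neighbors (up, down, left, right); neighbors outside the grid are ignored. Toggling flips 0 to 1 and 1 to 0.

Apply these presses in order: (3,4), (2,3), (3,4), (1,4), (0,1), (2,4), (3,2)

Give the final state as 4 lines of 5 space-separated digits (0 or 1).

After press 1 at (3,4):
0 1 0 0 1
0 0 0 0 1
0 1 1 0 0
1 0 1 0 0

After press 2 at (2,3):
0 1 0 0 1
0 0 0 1 1
0 1 0 1 1
1 0 1 1 0

After press 3 at (3,4):
0 1 0 0 1
0 0 0 1 1
0 1 0 1 0
1 0 1 0 1

After press 4 at (1,4):
0 1 0 0 0
0 0 0 0 0
0 1 0 1 1
1 0 1 0 1

After press 5 at (0,1):
1 0 1 0 0
0 1 0 0 0
0 1 0 1 1
1 0 1 0 1

After press 6 at (2,4):
1 0 1 0 0
0 1 0 0 1
0 1 0 0 0
1 0 1 0 0

After press 7 at (3,2):
1 0 1 0 0
0 1 0 0 1
0 1 1 0 0
1 1 0 1 0

Answer: 1 0 1 0 0
0 1 0 0 1
0 1 1 0 0
1 1 0 1 0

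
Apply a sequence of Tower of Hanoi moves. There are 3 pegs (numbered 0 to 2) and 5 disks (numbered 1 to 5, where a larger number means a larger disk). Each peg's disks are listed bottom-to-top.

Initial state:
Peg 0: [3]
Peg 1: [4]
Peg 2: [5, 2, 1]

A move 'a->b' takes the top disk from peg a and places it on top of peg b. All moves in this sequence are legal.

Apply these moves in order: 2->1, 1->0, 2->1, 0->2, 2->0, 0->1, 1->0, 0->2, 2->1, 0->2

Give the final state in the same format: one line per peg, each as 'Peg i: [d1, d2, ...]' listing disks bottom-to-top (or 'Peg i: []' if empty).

Answer: Peg 0: []
Peg 1: [4, 2, 1]
Peg 2: [5, 3]

Derivation:
After move 1 (2->1):
Peg 0: [3]
Peg 1: [4, 1]
Peg 2: [5, 2]

After move 2 (1->0):
Peg 0: [3, 1]
Peg 1: [4]
Peg 2: [5, 2]

After move 3 (2->1):
Peg 0: [3, 1]
Peg 1: [4, 2]
Peg 2: [5]

After move 4 (0->2):
Peg 0: [3]
Peg 1: [4, 2]
Peg 2: [5, 1]

After move 5 (2->0):
Peg 0: [3, 1]
Peg 1: [4, 2]
Peg 2: [5]

After move 6 (0->1):
Peg 0: [3]
Peg 1: [4, 2, 1]
Peg 2: [5]

After move 7 (1->0):
Peg 0: [3, 1]
Peg 1: [4, 2]
Peg 2: [5]

After move 8 (0->2):
Peg 0: [3]
Peg 1: [4, 2]
Peg 2: [5, 1]

After move 9 (2->1):
Peg 0: [3]
Peg 1: [4, 2, 1]
Peg 2: [5]

After move 10 (0->2):
Peg 0: []
Peg 1: [4, 2, 1]
Peg 2: [5, 3]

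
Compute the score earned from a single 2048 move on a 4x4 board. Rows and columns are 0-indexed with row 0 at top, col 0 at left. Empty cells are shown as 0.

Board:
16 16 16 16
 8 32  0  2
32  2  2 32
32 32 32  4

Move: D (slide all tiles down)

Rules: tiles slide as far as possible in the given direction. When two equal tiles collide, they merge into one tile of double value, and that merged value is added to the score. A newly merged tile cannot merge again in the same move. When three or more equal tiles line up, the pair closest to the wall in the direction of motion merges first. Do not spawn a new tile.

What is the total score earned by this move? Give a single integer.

Answer: 64

Derivation:
Slide down:
col 0: [16, 8, 32, 32] -> [0, 16, 8, 64]  score +64 (running 64)
col 1: [16, 32, 2, 32] -> [16, 32, 2, 32]  score +0 (running 64)
col 2: [16, 0, 2, 32] -> [0, 16, 2, 32]  score +0 (running 64)
col 3: [16, 2, 32, 4] -> [16, 2, 32, 4]  score +0 (running 64)
Board after move:
 0 16  0 16
16 32 16  2
 8  2  2 32
64 32 32  4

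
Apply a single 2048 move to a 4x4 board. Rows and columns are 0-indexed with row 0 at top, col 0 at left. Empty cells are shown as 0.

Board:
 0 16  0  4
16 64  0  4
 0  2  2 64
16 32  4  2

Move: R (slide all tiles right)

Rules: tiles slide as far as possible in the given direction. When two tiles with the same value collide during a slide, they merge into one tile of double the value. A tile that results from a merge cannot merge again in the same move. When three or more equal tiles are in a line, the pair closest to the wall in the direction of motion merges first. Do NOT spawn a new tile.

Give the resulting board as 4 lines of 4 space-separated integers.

Answer:  0  0 16  4
 0 16 64  4
 0  0  4 64
16 32  4  2

Derivation:
Slide right:
row 0: [0, 16, 0, 4] -> [0, 0, 16, 4]
row 1: [16, 64, 0, 4] -> [0, 16, 64, 4]
row 2: [0, 2, 2, 64] -> [0, 0, 4, 64]
row 3: [16, 32, 4, 2] -> [16, 32, 4, 2]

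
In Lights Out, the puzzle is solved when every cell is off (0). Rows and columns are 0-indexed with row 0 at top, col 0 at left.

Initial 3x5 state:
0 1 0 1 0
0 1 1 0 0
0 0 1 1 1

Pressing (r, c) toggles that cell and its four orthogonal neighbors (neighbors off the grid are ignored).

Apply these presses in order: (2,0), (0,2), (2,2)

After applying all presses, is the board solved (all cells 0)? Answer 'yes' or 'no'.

Answer: no

Derivation:
After press 1 at (2,0):
0 1 0 1 0
1 1 1 0 0
1 1 1 1 1

After press 2 at (0,2):
0 0 1 0 0
1 1 0 0 0
1 1 1 1 1

After press 3 at (2,2):
0 0 1 0 0
1 1 1 0 0
1 0 0 0 1

Lights still on: 6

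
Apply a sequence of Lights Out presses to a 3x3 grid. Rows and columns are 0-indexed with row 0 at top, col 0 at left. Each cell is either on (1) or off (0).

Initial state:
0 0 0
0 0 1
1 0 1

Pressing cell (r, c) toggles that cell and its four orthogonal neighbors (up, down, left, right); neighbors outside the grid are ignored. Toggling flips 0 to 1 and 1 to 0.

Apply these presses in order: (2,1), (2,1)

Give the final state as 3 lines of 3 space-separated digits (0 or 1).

After press 1 at (2,1):
0 0 0
0 1 1
0 1 0

After press 2 at (2,1):
0 0 0
0 0 1
1 0 1

Answer: 0 0 0
0 0 1
1 0 1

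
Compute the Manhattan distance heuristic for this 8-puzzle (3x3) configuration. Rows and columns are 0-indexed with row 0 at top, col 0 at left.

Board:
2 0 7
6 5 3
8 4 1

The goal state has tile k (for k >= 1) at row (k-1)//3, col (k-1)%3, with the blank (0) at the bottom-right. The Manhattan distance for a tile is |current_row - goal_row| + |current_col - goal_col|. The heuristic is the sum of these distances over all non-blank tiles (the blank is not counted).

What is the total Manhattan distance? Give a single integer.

Tile 2: (0,0)->(0,1) = 1
Tile 7: (0,2)->(2,0) = 4
Tile 6: (1,0)->(1,2) = 2
Tile 5: (1,1)->(1,1) = 0
Tile 3: (1,2)->(0,2) = 1
Tile 8: (2,0)->(2,1) = 1
Tile 4: (2,1)->(1,0) = 2
Tile 1: (2,2)->(0,0) = 4
Sum: 1 + 4 + 2 + 0 + 1 + 1 + 2 + 4 = 15

Answer: 15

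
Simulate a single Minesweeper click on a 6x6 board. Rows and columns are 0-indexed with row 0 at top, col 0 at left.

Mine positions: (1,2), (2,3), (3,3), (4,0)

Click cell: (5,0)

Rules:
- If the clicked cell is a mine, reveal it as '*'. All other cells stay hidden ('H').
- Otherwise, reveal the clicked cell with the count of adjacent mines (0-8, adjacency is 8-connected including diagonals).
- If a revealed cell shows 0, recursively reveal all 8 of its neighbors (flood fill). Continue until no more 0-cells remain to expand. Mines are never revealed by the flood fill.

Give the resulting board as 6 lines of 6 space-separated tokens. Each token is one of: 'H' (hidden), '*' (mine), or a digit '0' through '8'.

H H H H H H
H H H H H H
H H H H H H
H H H H H H
H H H H H H
1 H H H H H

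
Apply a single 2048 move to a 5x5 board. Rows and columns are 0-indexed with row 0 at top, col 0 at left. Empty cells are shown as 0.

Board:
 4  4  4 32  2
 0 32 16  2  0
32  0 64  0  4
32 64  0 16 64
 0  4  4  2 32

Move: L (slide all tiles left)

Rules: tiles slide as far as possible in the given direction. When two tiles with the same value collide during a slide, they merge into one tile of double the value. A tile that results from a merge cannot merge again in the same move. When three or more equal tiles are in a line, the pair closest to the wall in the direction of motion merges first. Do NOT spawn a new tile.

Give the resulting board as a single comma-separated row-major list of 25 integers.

Answer: 8, 4, 32, 2, 0, 32, 16, 2, 0, 0, 32, 64, 4, 0, 0, 32, 64, 16, 64, 0, 8, 2, 32, 0, 0

Derivation:
Slide left:
row 0: [4, 4, 4, 32, 2] -> [8, 4, 32, 2, 0]
row 1: [0, 32, 16, 2, 0] -> [32, 16, 2, 0, 0]
row 2: [32, 0, 64, 0, 4] -> [32, 64, 4, 0, 0]
row 3: [32, 64, 0, 16, 64] -> [32, 64, 16, 64, 0]
row 4: [0, 4, 4, 2, 32] -> [8, 2, 32, 0, 0]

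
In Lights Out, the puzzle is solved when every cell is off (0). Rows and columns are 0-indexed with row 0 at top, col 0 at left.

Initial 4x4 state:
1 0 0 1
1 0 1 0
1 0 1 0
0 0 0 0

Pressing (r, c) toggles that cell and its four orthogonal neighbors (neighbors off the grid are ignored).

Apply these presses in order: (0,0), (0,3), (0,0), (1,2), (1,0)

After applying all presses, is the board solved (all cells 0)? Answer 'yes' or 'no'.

After press 1 at (0,0):
0 1 0 1
0 0 1 0
1 0 1 0
0 0 0 0

After press 2 at (0,3):
0 1 1 0
0 0 1 1
1 0 1 0
0 0 0 0

After press 3 at (0,0):
1 0 1 0
1 0 1 1
1 0 1 0
0 0 0 0

After press 4 at (1,2):
1 0 0 0
1 1 0 0
1 0 0 0
0 0 0 0

After press 5 at (1,0):
0 0 0 0
0 0 0 0
0 0 0 0
0 0 0 0

Lights still on: 0

Answer: yes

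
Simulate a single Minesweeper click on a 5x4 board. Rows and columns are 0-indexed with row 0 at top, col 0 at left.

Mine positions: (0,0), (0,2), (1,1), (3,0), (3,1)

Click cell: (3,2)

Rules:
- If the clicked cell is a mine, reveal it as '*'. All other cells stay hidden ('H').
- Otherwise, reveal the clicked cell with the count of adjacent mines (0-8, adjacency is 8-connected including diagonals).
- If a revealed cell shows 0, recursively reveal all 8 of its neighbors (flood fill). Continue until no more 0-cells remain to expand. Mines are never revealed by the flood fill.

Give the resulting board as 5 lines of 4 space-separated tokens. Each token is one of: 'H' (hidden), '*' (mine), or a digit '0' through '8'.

H H H H
H H H H
H H H H
H H 1 H
H H H H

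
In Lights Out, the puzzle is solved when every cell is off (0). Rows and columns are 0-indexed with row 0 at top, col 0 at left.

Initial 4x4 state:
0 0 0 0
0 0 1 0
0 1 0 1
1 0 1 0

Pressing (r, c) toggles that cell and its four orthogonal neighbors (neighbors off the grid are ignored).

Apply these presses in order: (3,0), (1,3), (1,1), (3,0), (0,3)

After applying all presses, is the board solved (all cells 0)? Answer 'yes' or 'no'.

Answer: no

Derivation:
After press 1 at (3,0):
0 0 0 0
0 0 1 0
1 1 0 1
0 1 1 0

After press 2 at (1,3):
0 0 0 1
0 0 0 1
1 1 0 0
0 1 1 0

After press 3 at (1,1):
0 1 0 1
1 1 1 1
1 0 0 0
0 1 1 0

After press 4 at (3,0):
0 1 0 1
1 1 1 1
0 0 0 0
1 0 1 0

After press 5 at (0,3):
0 1 1 0
1 1 1 0
0 0 0 0
1 0 1 0

Lights still on: 7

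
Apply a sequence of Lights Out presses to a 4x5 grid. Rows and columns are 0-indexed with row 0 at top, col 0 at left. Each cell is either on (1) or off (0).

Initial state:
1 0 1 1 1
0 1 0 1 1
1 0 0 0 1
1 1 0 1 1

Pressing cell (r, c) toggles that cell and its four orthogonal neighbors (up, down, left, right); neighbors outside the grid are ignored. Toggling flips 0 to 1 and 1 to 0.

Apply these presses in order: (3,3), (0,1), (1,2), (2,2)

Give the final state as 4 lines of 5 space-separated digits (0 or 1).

Answer: 0 1 1 1 1
0 1 0 0 1
1 1 0 0 1
1 1 0 0 0

Derivation:
After press 1 at (3,3):
1 0 1 1 1
0 1 0 1 1
1 0 0 1 1
1 1 1 0 0

After press 2 at (0,1):
0 1 0 1 1
0 0 0 1 1
1 0 0 1 1
1 1 1 0 0

After press 3 at (1,2):
0 1 1 1 1
0 1 1 0 1
1 0 1 1 1
1 1 1 0 0

After press 4 at (2,2):
0 1 1 1 1
0 1 0 0 1
1 1 0 0 1
1 1 0 0 0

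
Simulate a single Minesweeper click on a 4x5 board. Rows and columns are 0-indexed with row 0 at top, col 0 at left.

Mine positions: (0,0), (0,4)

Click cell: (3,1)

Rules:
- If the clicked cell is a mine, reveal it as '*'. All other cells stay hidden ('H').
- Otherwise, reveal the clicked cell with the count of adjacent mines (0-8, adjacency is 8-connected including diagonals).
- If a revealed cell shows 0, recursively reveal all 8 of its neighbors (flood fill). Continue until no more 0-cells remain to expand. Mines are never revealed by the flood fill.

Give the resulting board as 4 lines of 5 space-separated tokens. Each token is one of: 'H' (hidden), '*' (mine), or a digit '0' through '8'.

H 1 0 1 H
1 1 0 1 1
0 0 0 0 0
0 0 0 0 0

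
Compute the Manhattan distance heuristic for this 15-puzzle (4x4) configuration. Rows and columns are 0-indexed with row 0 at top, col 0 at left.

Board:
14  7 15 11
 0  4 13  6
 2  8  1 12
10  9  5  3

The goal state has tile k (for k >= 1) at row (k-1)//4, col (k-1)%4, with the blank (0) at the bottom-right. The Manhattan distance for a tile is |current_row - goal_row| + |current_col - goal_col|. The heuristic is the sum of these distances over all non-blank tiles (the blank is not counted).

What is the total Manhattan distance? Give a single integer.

Answer: 43

Derivation:
Tile 14: (0,0)->(3,1) = 4
Tile 7: (0,1)->(1,2) = 2
Tile 15: (0,2)->(3,2) = 3
Tile 11: (0,3)->(2,2) = 3
Tile 4: (1,1)->(0,3) = 3
Tile 13: (1,2)->(3,0) = 4
Tile 6: (1,3)->(1,1) = 2
Tile 2: (2,0)->(0,1) = 3
Tile 8: (2,1)->(1,3) = 3
Tile 1: (2,2)->(0,0) = 4
Tile 12: (2,3)->(2,3) = 0
Tile 10: (3,0)->(2,1) = 2
Tile 9: (3,1)->(2,0) = 2
Tile 5: (3,2)->(1,0) = 4
Tile 3: (3,3)->(0,2) = 4
Sum: 4 + 2 + 3 + 3 + 3 + 4 + 2 + 3 + 3 + 4 + 0 + 2 + 2 + 4 + 4 = 43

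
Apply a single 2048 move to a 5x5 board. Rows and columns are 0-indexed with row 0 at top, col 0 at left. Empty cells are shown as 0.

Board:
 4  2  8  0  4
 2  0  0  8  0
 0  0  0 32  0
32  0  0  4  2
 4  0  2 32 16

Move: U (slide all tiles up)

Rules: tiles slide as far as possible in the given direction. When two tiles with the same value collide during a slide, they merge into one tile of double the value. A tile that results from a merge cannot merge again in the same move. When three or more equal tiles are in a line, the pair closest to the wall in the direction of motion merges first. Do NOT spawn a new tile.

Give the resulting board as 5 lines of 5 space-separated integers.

Answer:  4  2  8  8  4
 2  0  2 32  2
32  0  0  4 16
 4  0  0 32  0
 0  0  0  0  0

Derivation:
Slide up:
col 0: [4, 2, 0, 32, 4] -> [4, 2, 32, 4, 0]
col 1: [2, 0, 0, 0, 0] -> [2, 0, 0, 0, 0]
col 2: [8, 0, 0, 0, 2] -> [8, 2, 0, 0, 0]
col 3: [0, 8, 32, 4, 32] -> [8, 32, 4, 32, 0]
col 4: [4, 0, 0, 2, 16] -> [4, 2, 16, 0, 0]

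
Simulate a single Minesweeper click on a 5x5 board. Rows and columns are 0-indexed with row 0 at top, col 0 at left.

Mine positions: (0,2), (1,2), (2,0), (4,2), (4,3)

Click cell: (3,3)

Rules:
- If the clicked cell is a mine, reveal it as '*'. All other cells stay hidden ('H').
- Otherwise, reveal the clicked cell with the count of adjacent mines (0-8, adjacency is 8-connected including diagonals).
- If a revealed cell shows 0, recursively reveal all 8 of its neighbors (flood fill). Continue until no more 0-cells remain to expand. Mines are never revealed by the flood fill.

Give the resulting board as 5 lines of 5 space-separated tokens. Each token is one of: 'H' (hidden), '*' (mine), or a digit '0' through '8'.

H H H H H
H H H H H
H H H H H
H H H 2 H
H H H H H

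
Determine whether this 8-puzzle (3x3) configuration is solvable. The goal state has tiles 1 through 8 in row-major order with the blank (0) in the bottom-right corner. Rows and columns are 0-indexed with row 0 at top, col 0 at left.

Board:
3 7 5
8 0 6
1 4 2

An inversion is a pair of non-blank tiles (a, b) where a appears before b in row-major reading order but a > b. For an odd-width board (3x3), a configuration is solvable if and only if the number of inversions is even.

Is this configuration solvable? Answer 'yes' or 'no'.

Inversions (pairs i<j in row-major order where tile[i] > tile[j] > 0): 18
18 is even, so the puzzle is solvable.

Answer: yes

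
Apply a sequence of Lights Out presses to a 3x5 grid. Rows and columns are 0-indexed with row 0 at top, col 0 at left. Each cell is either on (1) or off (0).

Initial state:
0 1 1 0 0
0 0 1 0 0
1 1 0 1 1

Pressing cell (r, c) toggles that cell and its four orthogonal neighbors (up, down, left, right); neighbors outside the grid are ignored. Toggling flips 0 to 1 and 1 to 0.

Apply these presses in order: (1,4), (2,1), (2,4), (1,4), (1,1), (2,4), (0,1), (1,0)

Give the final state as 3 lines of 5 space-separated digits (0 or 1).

After press 1 at (1,4):
0 1 1 0 1
0 0 1 1 1
1 1 0 1 0

After press 2 at (2,1):
0 1 1 0 1
0 1 1 1 1
0 0 1 1 0

After press 3 at (2,4):
0 1 1 0 1
0 1 1 1 0
0 0 1 0 1

After press 4 at (1,4):
0 1 1 0 0
0 1 1 0 1
0 0 1 0 0

After press 5 at (1,1):
0 0 1 0 0
1 0 0 0 1
0 1 1 0 0

After press 6 at (2,4):
0 0 1 0 0
1 0 0 0 0
0 1 1 1 1

After press 7 at (0,1):
1 1 0 0 0
1 1 0 0 0
0 1 1 1 1

After press 8 at (1,0):
0 1 0 0 0
0 0 0 0 0
1 1 1 1 1

Answer: 0 1 0 0 0
0 0 0 0 0
1 1 1 1 1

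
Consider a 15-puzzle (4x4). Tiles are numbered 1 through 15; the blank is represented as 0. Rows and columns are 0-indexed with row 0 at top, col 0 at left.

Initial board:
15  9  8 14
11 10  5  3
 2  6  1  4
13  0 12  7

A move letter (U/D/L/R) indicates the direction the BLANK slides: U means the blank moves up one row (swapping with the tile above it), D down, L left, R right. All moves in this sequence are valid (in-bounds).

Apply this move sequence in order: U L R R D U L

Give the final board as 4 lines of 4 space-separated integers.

After move 1 (U):
15  9  8 14
11 10  5  3
 2  0  1  4
13  6 12  7

After move 2 (L):
15  9  8 14
11 10  5  3
 0  2  1  4
13  6 12  7

After move 3 (R):
15  9  8 14
11 10  5  3
 2  0  1  4
13  6 12  7

After move 4 (R):
15  9  8 14
11 10  5  3
 2  1  0  4
13  6 12  7

After move 5 (D):
15  9  8 14
11 10  5  3
 2  1 12  4
13  6  0  7

After move 6 (U):
15  9  8 14
11 10  5  3
 2  1  0  4
13  6 12  7

After move 7 (L):
15  9  8 14
11 10  5  3
 2  0  1  4
13  6 12  7

Answer: 15  9  8 14
11 10  5  3
 2  0  1  4
13  6 12  7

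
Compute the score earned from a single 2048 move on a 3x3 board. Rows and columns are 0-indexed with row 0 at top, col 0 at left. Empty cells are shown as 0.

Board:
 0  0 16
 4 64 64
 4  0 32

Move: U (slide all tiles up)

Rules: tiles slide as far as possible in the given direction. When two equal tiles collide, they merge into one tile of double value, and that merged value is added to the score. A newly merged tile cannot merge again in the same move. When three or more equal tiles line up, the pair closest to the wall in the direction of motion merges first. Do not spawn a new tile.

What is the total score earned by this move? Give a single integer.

Slide up:
col 0: [0, 4, 4] -> [8, 0, 0]  score +8 (running 8)
col 1: [0, 64, 0] -> [64, 0, 0]  score +0 (running 8)
col 2: [16, 64, 32] -> [16, 64, 32]  score +0 (running 8)
Board after move:
 8 64 16
 0  0 64
 0  0 32

Answer: 8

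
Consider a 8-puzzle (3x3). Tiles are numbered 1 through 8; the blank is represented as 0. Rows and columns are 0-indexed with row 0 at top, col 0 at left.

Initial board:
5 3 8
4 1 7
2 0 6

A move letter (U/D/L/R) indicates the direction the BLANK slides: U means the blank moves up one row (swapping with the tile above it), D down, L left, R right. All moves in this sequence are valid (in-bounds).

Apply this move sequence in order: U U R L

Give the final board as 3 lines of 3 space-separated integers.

After move 1 (U):
5 3 8
4 0 7
2 1 6

After move 2 (U):
5 0 8
4 3 7
2 1 6

After move 3 (R):
5 8 0
4 3 7
2 1 6

After move 4 (L):
5 0 8
4 3 7
2 1 6

Answer: 5 0 8
4 3 7
2 1 6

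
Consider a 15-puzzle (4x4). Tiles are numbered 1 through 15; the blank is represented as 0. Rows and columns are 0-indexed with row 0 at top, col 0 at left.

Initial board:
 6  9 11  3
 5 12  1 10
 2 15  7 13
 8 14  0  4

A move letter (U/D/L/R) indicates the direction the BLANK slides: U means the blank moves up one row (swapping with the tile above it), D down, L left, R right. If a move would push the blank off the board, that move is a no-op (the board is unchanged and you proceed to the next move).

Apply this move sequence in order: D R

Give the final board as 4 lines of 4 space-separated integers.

Answer:  6  9 11  3
 5 12  1 10
 2 15  7 13
 8 14  4  0

Derivation:
After move 1 (D):
 6  9 11  3
 5 12  1 10
 2 15  7 13
 8 14  0  4

After move 2 (R):
 6  9 11  3
 5 12  1 10
 2 15  7 13
 8 14  4  0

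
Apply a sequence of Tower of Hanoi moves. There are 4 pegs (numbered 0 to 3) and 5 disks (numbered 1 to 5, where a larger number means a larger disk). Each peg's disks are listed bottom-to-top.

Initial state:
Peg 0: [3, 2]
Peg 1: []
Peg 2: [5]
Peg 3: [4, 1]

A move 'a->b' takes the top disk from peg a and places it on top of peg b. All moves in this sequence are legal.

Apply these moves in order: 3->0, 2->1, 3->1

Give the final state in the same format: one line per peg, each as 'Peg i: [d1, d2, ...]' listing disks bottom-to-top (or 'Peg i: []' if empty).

After move 1 (3->0):
Peg 0: [3, 2, 1]
Peg 1: []
Peg 2: [5]
Peg 3: [4]

After move 2 (2->1):
Peg 0: [3, 2, 1]
Peg 1: [5]
Peg 2: []
Peg 3: [4]

After move 3 (3->1):
Peg 0: [3, 2, 1]
Peg 1: [5, 4]
Peg 2: []
Peg 3: []

Answer: Peg 0: [3, 2, 1]
Peg 1: [5, 4]
Peg 2: []
Peg 3: []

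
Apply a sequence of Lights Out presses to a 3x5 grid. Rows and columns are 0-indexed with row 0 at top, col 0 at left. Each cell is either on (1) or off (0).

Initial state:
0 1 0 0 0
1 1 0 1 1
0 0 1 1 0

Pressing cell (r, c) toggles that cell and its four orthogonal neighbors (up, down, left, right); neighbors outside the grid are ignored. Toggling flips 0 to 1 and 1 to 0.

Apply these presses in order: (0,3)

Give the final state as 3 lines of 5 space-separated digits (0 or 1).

After press 1 at (0,3):
0 1 1 1 1
1 1 0 0 1
0 0 1 1 0

Answer: 0 1 1 1 1
1 1 0 0 1
0 0 1 1 0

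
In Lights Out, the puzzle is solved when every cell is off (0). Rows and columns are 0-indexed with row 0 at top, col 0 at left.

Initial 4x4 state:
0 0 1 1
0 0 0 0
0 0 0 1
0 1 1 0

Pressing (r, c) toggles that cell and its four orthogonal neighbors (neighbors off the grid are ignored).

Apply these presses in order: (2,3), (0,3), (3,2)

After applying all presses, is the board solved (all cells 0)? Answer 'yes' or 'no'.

After press 1 at (2,3):
0 0 1 1
0 0 0 1
0 0 1 0
0 1 1 1

After press 2 at (0,3):
0 0 0 0
0 0 0 0
0 0 1 0
0 1 1 1

After press 3 at (3,2):
0 0 0 0
0 0 0 0
0 0 0 0
0 0 0 0

Lights still on: 0

Answer: yes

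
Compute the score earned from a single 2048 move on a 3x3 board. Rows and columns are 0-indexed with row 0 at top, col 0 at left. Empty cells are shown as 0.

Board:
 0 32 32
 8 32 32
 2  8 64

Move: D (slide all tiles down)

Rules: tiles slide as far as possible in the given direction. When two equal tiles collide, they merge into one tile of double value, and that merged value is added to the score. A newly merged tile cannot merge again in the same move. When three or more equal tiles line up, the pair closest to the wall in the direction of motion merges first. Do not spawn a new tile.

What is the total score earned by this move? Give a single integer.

Answer: 128

Derivation:
Slide down:
col 0: [0, 8, 2] -> [0, 8, 2]  score +0 (running 0)
col 1: [32, 32, 8] -> [0, 64, 8]  score +64 (running 64)
col 2: [32, 32, 64] -> [0, 64, 64]  score +64 (running 128)
Board after move:
 0  0  0
 8 64 64
 2  8 64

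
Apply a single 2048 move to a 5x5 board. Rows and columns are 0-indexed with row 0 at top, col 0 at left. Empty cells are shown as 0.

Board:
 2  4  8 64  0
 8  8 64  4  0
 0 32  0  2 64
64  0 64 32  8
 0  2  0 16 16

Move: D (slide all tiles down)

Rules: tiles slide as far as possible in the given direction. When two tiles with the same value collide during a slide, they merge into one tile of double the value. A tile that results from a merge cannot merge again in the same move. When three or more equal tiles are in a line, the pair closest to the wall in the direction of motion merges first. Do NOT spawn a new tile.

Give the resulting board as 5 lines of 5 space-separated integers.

Answer:   0   0   0  64   0
  0   4   0   4   0
  2   8   0   2  64
  8  32   8  32   8
 64   2 128  16  16

Derivation:
Slide down:
col 0: [2, 8, 0, 64, 0] -> [0, 0, 2, 8, 64]
col 1: [4, 8, 32, 0, 2] -> [0, 4, 8, 32, 2]
col 2: [8, 64, 0, 64, 0] -> [0, 0, 0, 8, 128]
col 3: [64, 4, 2, 32, 16] -> [64, 4, 2, 32, 16]
col 4: [0, 0, 64, 8, 16] -> [0, 0, 64, 8, 16]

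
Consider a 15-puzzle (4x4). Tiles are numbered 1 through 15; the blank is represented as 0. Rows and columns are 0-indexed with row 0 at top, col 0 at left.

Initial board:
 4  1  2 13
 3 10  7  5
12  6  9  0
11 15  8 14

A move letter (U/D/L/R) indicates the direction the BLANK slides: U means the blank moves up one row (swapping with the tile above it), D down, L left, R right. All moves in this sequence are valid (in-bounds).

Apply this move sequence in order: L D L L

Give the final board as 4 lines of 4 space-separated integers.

Answer:  4  1  2 13
 3 10  7  5
12  6  8  9
 0 11 15 14

Derivation:
After move 1 (L):
 4  1  2 13
 3 10  7  5
12  6  0  9
11 15  8 14

After move 2 (D):
 4  1  2 13
 3 10  7  5
12  6  8  9
11 15  0 14

After move 3 (L):
 4  1  2 13
 3 10  7  5
12  6  8  9
11  0 15 14

After move 4 (L):
 4  1  2 13
 3 10  7  5
12  6  8  9
 0 11 15 14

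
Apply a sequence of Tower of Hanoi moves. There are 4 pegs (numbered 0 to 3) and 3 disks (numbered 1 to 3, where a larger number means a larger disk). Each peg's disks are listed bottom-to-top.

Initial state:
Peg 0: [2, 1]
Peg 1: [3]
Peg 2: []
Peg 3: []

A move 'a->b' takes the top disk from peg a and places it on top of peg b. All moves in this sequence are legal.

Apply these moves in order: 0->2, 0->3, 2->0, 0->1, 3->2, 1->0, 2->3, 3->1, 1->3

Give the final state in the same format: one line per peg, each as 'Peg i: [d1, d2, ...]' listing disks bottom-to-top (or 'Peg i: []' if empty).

After move 1 (0->2):
Peg 0: [2]
Peg 1: [3]
Peg 2: [1]
Peg 3: []

After move 2 (0->3):
Peg 0: []
Peg 1: [3]
Peg 2: [1]
Peg 3: [2]

After move 3 (2->0):
Peg 0: [1]
Peg 1: [3]
Peg 2: []
Peg 3: [2]

After move 4 (0->1):
Peg 0: []
Peg 1: [3, 1]
Peg 2: []
Peg 3: [2]

After move 5 (3->2):
Peg 0: []
Peg 1: [3, 1]
Peg 2: [2]
Peg 3: []

After move 6 (1->0):
Peg 0: [1]
Peg 1: [3]
Peg 2: [2]
Peg 3: []

After move 7 (2->3):
Peg 0: [1]
Peg 1: [3]
Peg 2: []
Peg 3: [2]

After move 8 (3->1):
Peg 0: [1]
Peg 1: [3, 2]
Peg 2: []
Peg 3: []

After move 9 (1->3):
Peg 0: [1]
Peg 1: [3]
Peg 2: []
Peg 3: [2]

Answer: Peg 0: [1]
Peg 1: [3]
Peg 2: []
Peg 3: [2]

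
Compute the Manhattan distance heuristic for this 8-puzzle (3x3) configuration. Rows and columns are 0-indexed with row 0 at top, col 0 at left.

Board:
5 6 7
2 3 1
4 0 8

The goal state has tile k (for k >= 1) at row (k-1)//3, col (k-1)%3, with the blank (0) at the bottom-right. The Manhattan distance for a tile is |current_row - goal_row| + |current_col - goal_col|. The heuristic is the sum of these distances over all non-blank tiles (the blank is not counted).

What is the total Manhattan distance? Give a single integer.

Answer: 17

Derivation:
Tile 5: (0,0)->(1,1) = 2
Tile 6: (0,1)->(1,2) = 2
Tile 7: (0,2)->(2,0) = 4
Tile 2: (1,0)->(0,1) = 2
Tile 3: (1,1)->(0,2) = 2
Tile 1: (1,2)->(0,0) = 3
Tile 4: (2,0)->(1,0) = 1
Tile 8: (2,2)->(2,1) = 1
Sum: 2 + 2 + 4 + 2 + 2 + 3 + 1 + 1 = 17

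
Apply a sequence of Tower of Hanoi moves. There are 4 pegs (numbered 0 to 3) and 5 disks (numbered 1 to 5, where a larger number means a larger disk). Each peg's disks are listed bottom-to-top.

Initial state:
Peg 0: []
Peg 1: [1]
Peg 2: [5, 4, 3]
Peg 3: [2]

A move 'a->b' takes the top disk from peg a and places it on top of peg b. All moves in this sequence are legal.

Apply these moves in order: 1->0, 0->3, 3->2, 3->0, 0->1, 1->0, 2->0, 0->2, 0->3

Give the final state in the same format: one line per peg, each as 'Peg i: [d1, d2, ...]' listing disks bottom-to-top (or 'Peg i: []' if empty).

After move 1 (1->0):
Peg 0: [1]
Peg 1: []
Peg 2: [5, 4, 3]
Peg 3: [2]

After move 2 (0->3):
Peg 0: []
Peg 1: []
Peg 2: [5, 4, 3]
Peg 3: [2, 1]

After move 3 (3->2):
Peg 0: []
Peg 1: []
Peg 2: [5, 4, 3, 1]
Peg 3: [2]

After move 4 (3->0):
Peg 0: [2]
Peg 1: []
Peg 2: [5, 4, 3, 1]
Peg 3: []

After move 5 (0->1):
Peg 0: []
Peg 1: [2]
Peg 2: [5, 4, 3, 1]
Peg 3: []

After move 6 (1->0):
Peg 0: [2]
Peg 1: []
Peg 2: [5, 4, 3, 1]
Peg 3: []

After move 7 (2->0):
Peg 0: [2, 1]
Peg 1: []
Peg 2: [5, 4, 3]
Peg 3: []

After move 8 (0->2):
Peg 0: [2]
Peg 1: []
Peg 2: [5, 4, 3, 1]
Peg 3: []

After move 9 (0->3):
Peg 0: []
Peg 1: []
Peg 2: [5, 4, 3, 1]
Peg 3: [2]

Answer: Peg 0: []
Peg 1: []
Peg 2: [5, 4, 3, 1]
Peg 3: [2]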